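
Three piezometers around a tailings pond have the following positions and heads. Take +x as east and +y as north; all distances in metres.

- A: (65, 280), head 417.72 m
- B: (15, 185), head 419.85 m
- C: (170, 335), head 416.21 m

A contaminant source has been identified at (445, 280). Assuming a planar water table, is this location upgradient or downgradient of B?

Taking A as reference: B−A = (-50, -95, +2.13); C−A = (105, 55, -1.51).
Determinant of the coordinate differences = (-50)·55 − 105·(-95) = 7225.
∂h/∂x = [(+2.13)·55 − (-1.51)·(-95)] / 7225 = -0.003640
∂h/∂y = [(-50)·(-1.51) − 105·(+2.13)] / 7225 = -0.02051
Head at (445, 280) = 417.72 + (-0.003640)·(380) + (-0.02051)·(0) = 416.34 m.
That is lower than the 419.85 m at B, so the point is downgradient.

downgradient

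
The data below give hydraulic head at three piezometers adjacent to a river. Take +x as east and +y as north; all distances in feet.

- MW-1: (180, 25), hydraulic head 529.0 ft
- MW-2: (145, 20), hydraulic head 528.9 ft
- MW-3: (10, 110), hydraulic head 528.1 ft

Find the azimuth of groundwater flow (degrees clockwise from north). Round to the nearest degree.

With h = a·x + b·y + c and MW-1 as origin, the differences give:
  (-35)·a + (-5)·b = -0.1
  (-170)·a + 85·b = -0.9
Eliminate b (×85 and ×(-5), subtract): -3825·a = -13.00 → a = ∂h/∂x = +0.003399
Back-substitute: b = ∂h/∂y = -0.003791.
Flow direction (−∇h) has components (-0.003399 E, +0.003791 N).
Azimuth = atan2(E, N) = atan2(-0.003399, +0.003791) = 318.1° ≈ 318°.

318°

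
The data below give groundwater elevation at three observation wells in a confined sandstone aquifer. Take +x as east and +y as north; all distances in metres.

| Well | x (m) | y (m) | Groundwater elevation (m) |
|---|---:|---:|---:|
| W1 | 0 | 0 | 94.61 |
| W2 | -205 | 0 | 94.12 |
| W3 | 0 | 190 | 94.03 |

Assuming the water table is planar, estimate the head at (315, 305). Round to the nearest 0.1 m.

94.4 m

∂h/∂x = (94.12 − 94.61) / (-205 − 0) = +0.002390
∂h/∂y = (94.03 − 94.61) / (190 − 0) = -0.003053
h(315, 305) = 94.61 + (+0.002390)·(315) + (-0.003053)·(305) = 94.61 +0.753 -0.931 = 94.432 m.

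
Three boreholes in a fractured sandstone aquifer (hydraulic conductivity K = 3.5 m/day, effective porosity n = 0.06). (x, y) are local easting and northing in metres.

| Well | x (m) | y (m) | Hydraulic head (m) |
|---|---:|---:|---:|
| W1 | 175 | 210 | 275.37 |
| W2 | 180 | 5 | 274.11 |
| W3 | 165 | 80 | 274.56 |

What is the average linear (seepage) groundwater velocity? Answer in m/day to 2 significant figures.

0.36 m/day

Differences from W1: to W2 (Δx, Δy, Δh) = (5, -205, -1.26); to W3 = (-10, -130, -0.81).
Determinant of the coordinate differences = 5·(-130) − (-10)·(-205) = -2700.
∂h/∂x = [(-1.26)·(-130) − (-0.81)·(-205)] / -2700 = +0.0008333
∂h/∂y = [5·(-0.81) − (-10)·(-1.26)] / -2700 = +0.006167
|∇h| = √(0.0008333² + 0.006167²) = 0.006223
Seepage velocity v = K·i/n = 3.5 × 0.006223 / 0.06 = 0.363 m/day.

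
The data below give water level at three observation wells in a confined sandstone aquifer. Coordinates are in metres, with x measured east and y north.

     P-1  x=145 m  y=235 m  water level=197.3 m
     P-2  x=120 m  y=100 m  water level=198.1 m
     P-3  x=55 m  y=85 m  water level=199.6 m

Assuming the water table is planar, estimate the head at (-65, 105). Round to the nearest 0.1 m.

202.3 m

Taking P-1 as reference: P-2−P-1 = (-25, -135, +0.8); P-3−P-1 = (-90, -150, +2.3).
Determinant of the coordinate differences = (-25)·(-150) − (-90)·(-135) = -8400.
∂h/∂x = [(+0.8)·(-150) − (+2.3)·(-135)] / -8400 = -0.02268
∂h/∂y = [(-25)·(+2.3) − (-90)·(+0.8)] / -8400 = -0.001726
h(-65, 105) = 197.3 + (-0.02268)·(-210) + (-0.001726)·(-130) = 197.3 +4.763 +0.224 = 202.287 m.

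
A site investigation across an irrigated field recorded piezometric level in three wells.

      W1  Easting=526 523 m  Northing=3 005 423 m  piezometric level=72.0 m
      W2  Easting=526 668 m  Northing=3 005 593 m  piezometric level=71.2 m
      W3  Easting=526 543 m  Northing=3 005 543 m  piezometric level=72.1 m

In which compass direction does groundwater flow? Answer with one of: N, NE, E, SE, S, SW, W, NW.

With h = a·x + b·y + c and W1 as origin, the differences give:
  145·a + 170·b = -0.8
  20·a + 120·b = +0.1
Eliminate b (×120 and ×170, subtract): 14000·a = -113.00 → a = ∂h/∂x = -0.008071
Back-substitute: b = ∂h/∂y = +0.002179.
Flow = −∇h = (+0.008071 east, -0.002179 north), which points east.

E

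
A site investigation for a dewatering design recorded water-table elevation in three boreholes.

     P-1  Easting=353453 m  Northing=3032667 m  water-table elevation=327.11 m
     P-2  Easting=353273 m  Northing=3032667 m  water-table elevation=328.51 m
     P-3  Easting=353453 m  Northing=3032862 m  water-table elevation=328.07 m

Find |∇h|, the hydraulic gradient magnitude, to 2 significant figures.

∂h/∂x = (328.51 − 327.11) / (353273 − 353453) = -0.007778
∂h/∂y = (328.07 − 327.11) / (3032862 − 3032667) = +0.004923
|∇h| = √(-0.007778² + 0.004923²) = 0.009205

0.0092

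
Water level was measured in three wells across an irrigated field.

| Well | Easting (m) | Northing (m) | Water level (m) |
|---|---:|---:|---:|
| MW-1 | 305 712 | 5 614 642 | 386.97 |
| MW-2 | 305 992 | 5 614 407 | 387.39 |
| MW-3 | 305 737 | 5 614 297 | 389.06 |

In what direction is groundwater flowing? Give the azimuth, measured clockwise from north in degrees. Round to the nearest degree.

Taking MW-1 as reference: MW-2−MW-1 = (280, -235, +0.42); MW-3−MW-1 = (25, -345, +2.09).
Determinant of the coordinate differences = 280·(-345) − 25·(-235) = -90725.
∂h/∂x = [(+0.42)·(-345) − (+2.09)·(-235)] / -90725 = -0.003816
∂h/∂y = [280·(+2.09) − 25·(+0.42)] / -90725 = -0.006335
Flow direction (−∇h) has components (+0.003816 E, +0.006335 N).
Azimuth = atan2(E, N) = atan2(+0.003816, +0.006335) = 31.1° ≈ 031°.

031°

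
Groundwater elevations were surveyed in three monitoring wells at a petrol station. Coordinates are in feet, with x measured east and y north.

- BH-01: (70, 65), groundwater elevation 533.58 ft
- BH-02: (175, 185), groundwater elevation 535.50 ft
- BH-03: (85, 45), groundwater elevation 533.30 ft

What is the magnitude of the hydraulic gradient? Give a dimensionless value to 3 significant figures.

Three-point gradient (reference BH-01): Δ to BH-02 = (105, 120, +1.92), Δ to BH-03 = (15, -20, -0.28).
∂h/∂x = +0.001231, ∂h/∂y = +0.01492 (det = -3900).
|∇h| = √(0.001231² + 0.01492²) = 0.01497

0.0150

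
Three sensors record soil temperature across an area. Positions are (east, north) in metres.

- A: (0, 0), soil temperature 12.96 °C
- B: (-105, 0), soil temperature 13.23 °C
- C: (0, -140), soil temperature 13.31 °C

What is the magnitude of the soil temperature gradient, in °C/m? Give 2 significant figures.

0.0036 °C/m

∂T/∂x = (13.23 − 12.96) / (-105 − 0) = -0.002571
∂T/∂y = (13.31 − 12.96) / (-140 − 0) = -0.002500
|∇f| = √(-0.002571² + -0.002500²) = 0.003586 °C/m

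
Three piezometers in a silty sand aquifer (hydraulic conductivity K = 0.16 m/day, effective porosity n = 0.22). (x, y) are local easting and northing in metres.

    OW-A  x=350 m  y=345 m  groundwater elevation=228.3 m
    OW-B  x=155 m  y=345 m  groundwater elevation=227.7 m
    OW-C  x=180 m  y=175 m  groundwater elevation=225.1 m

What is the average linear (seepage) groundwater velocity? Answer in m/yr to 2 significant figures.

Differences from OW-A: to OW-B (Δx, Δy, Δh) = (-195, 0, -0.6); to OW-C = (-170, -170, -3.2).
Solve a·Δx + b·Δy = Δh: det = (-195)·(-170) − (-170)·0 = 33150.
∂h/∂x = [(-0.6)·(-170) − (-3.2)·0] / 33150 = +0.003077
∂h/∂y = [(-195)·(-3.2) − (-170)·(-0.6)] / 33150 = +0.01575
|∇h| = √(0.003077² + 0.01575²) = 0.01605
Seepage velocity v = K·i/n = 0.16 × 0.01605 / 0.22 = 0.01167 m/day = 4.262 m/yr.

4.3 m/yr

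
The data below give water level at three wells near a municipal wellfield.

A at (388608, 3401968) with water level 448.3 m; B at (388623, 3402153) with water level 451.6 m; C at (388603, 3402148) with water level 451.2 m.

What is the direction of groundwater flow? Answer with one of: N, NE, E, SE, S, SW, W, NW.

Taking A as reference: B−A = (15, 185, +3.3); C−A = (-5, 180, +2.9).
Solve a·Δx + b·Δy = Δh: det = 15·180 − (-5)·185 = 3625.
∂h/∂x = [(+3.3)·180 − (+2.9)·185] / 3625 = +0.01586
∂h/∂y = [15·(+2.9) − (-5)·(+3.3)] / 3625 = +0.01655
Flow = −∇h = (-0.01586 east, -0.01655 north), which points southwest.

SW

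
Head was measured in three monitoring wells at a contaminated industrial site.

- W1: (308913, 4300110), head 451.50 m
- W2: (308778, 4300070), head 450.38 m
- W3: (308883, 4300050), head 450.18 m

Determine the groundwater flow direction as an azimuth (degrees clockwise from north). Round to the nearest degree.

186°

Taking W1 as reference: W2−W1 = (-135, -40, -1.12); W3−W1 = (-30, -60, -1.32).
Determinant of the coordinate differences = (-135)·(-60) − (-30)·(-40) = 6900.
∂h/∂x = [(-1.12)·(-60) − (-1.32)·(-40)] / 6900 = +0.002087
∂h/∂y = [(-135)·(-1.32) − (-30)·(-1.12)] / 6900 = +0.02096
Flow direction (−∇h) has components (-0.002087 E, -0.02096 N).
Azimuth = atan2(E, N) = atan2(-0.002087, -0.02096) = 185.7° ≈ 186°.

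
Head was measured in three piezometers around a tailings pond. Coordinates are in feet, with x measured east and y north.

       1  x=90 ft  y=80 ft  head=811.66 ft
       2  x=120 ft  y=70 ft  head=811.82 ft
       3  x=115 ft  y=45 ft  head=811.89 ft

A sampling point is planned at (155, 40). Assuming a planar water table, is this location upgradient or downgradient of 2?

Taking 1 as reference: 2−1 = (30, -10, +0.16); 3−1 = (25, -35, +0.23).
Determinant of the coordinate differences = 30·(-35) − 25·(-10) = -800.
∂h/∂x = [(+0.16)·(-35) − (+0.23)·(-10)] / -800 = +0.004125
∂h/∂y = [30·(+0.23) − 25·(+0.16)] / -800 = -0.003625
Head at (155, 40) = 811.66 + (+0.004125)·(65) + (-0.003625)·(-40) = 812.07 ft.
That is higher than the 811.82 ft at 2, so the point is upgradient.

upgradient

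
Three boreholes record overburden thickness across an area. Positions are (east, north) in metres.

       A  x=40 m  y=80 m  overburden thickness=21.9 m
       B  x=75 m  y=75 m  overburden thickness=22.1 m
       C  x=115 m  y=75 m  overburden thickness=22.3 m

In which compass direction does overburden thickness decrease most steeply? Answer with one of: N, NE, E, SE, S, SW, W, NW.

With d = a·x + b·y + c and A as origin, the differences give:
  35·a + (-5)·b = +0.2
  75·a + (-5)·b = +0.4
Eliminate b (×(-5) and ×(-5), subtract): 200·a = 1.00 → a = ∂d/∂x = +0.005000
Back-substitute: b = ∂d/∂y = -0.005000.
Steepest decrease is along −∇f = (-0.005000 E, +0.005000 N) → northwest.

NW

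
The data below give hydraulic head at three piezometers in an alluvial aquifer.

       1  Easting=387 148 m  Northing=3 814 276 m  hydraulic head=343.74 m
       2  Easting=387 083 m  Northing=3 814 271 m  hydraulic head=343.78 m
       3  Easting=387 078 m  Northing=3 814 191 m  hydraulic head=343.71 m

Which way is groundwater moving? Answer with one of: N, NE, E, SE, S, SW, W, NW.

Taking 1 as reference: 2−1 = (-65, -5, +0.04); 3−1 = (-70, -85, -0.03).
Solve a·Δx + b·Δy = Δh: det = (-65)·(-85) − (-70)·(-5) = 5175.
∂h/∂x = [(+0.04)·(-85) − (-0.03)·(-5)] / 5175 = -0.0006860
∂h/∂y = [(-65)·(-0.03) − (-70)·(+0.04)] / 5175 = +0.0009179
Flow = −∇h = (+0.0006860 east, -0.0009179 north), which points southeast.

SE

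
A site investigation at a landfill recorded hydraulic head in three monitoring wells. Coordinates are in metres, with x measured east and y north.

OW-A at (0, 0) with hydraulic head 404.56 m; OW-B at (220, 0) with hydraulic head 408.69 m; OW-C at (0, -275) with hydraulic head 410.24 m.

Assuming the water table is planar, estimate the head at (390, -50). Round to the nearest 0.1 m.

∂h/∂x = (408.69 − 404.56) / (220 − 0) = +0.01877
∂h/∂y = (410.24 − 404.56) / (-275 − 0) = -0.02065
h(390, -50) = 404.56 + (+0.01877)·(390) + (-0.02065)·(-50) = 404.56 +7.321 +1.033 = 412.914 m.

412.9 m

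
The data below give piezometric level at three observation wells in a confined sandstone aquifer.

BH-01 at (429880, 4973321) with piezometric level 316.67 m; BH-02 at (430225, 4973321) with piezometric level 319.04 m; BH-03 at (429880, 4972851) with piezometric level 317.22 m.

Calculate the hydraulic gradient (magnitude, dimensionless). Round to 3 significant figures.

∂h/∂x = (319.04 − 316.67) / (430225 − 429880) = +0.006870
∂h/∂y = (317.22 − 316.67) / (4972851 − 4973321) = -0.001170
|∇h| = √(0.006870² + -0.001170²) = 0.006969

0.00697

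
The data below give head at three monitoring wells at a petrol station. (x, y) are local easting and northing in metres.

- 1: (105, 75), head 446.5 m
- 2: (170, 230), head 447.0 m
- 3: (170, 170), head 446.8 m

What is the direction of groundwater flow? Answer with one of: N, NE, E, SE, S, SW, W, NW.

S

With h = a·x + b·y + c and 1 as origin, the differences give:
  65·a + 155·b = +0.5
  65·a + 95·b = +0.3
Eliminate b (×95 and ×155, subtract): -3900·a = 1.00 → a = ∂h/∂x = -0.0002564
Back-substitute: b = ∂h/∂y = +0.003333.
Flow = −∇h = (+0.0002564 east, -0.003333 north), which points south.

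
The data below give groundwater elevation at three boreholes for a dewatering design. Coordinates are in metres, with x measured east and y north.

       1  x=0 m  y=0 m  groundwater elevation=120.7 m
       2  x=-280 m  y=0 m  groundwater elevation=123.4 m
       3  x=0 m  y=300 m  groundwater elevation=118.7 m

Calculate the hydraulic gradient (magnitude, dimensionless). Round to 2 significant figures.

0.012

∂h/∂x = (123.4 − 120.7) / (-280 − 0) = -0.009643
∂h/∂y = (118.7 − 120.7) / (300 − 0) = -0.006667
|∇h| = √(-0.009643² + -0.006667²) = 0.01172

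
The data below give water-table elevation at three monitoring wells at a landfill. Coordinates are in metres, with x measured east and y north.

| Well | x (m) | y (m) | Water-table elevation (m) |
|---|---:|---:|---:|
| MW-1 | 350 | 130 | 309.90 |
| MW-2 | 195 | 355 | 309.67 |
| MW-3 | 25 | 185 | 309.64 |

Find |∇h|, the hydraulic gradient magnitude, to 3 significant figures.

Differences from MW-1: to MW-2 (Δx, Δy, Δh) = (-155, 225, -0.23); to MW-3 = (-325, 55, -0.26).
Solve a·Δx + b·Δy = Δh: det = (-155)·55 − (-325)·225 = 64600.
∂h/∂x = [(-0.23)·55 − (-0.26)·225] / 64600 = +0.0007098
∂h/∂y = [(-155)·(-0.26) − (-325)·(-0.23)] / 64600 = -0.0005333
|∇h| = √(0.0007098² + -0.0005333²) = 0.0008878

0.000888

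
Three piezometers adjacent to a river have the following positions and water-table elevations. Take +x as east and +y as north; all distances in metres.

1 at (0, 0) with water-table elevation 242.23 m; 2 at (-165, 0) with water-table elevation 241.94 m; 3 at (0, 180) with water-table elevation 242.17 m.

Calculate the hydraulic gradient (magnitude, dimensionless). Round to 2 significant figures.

0.0018

∂h/∂x = (241.94 − 242.23) / (-165 − 0) = +0.001758
∂h/∂y = (242.17 − 242.23) / (180 − 0) = -0.0003333
|∇h| = √(0.001758² + -0.0003333²) = 0.001789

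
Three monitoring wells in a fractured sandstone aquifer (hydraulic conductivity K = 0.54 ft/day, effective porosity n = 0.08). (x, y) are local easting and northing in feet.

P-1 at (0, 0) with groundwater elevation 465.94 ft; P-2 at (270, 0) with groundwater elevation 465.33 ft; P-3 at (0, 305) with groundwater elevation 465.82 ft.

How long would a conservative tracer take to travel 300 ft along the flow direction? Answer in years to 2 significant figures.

∂h/∂x = (465.33 − 465.94) / (270 − 0) = -0.002259
∂h/∂y = (465.82 − 465.94) / (305 − 0) = -0.0003934
|∇h| = √(-0.002259² + -0.0003934²) = 0.002293
Seepage velocity v = K·i/n = 0.54 × 0.002293 / 0.08 = 0.01548 ft/day.
t = 300 / 0.01548 = 1.938e+04 days = 53.1 years.

53 years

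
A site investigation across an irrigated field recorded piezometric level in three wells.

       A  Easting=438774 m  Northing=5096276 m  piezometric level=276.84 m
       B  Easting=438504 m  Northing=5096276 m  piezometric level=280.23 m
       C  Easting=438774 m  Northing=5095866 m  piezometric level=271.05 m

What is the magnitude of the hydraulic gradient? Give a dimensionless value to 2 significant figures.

∂h/∂x = (280.23 − 276.84) / (438504 − 438774) = -0.01256
∂h/∂y = (271.05 − 276.84) / (5095866 − 5096276) = +0.01412
|∇h| = √(-0.01256² + 0.01412²) = 0.0189

0.019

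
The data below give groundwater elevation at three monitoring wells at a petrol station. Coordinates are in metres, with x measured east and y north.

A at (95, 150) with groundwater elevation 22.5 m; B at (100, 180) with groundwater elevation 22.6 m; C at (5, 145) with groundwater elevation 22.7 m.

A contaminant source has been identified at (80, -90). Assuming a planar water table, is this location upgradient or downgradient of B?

downgradient

Differences from A: to B (Δx, Δy, Δh) = (5, 30, +0.1); to C = (-90, -5, +0.2).
Solve a·Δx + b·Δy = Δh: det = 5·(-5) − (-90)·30 = 2675.
∂h/∂x = [(+0.1)·(-5) − (+0.2)·30] / 2675 = -0.002430
∂h/∂y = [5·(+0.2) − (-90)·(+0.1)] / 2675 = +0.003738
Head at (80, -90) = 22.5 + (-0.002430)·(-15) + (+0.003738)·(-240) = 21.64 m.
That is lower than the 22.6 m at B, so the point is downgradient.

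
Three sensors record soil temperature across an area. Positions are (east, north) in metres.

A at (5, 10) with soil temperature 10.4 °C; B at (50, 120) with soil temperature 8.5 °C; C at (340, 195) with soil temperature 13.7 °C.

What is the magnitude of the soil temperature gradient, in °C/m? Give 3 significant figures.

0.0372 °C/m

With T = a·x + b·y + c and A as origin, the differences give:
  45·a + 110·b = -1.9
  335·a + 185·b = +3.3
Eliminate b (×185 and ×110, subtract): -28525·a = -714.50 → a = ∂T/∂x = +0.02505
Back-substitute: b = ∂T/∂y = -0.02752.
|∇f| = √(0.02505² + -0.02752²) = 0.03721 °C/m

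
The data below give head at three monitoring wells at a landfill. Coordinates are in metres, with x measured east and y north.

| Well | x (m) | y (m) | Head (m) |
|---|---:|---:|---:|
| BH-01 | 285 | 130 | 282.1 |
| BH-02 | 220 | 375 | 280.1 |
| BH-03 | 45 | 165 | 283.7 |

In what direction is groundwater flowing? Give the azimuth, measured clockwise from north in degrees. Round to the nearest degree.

038°

Taking BH-01 as reference: BH-02−BH-01 = (-65, 245, -2.0); BH-03−BH-01 = (-240, 35, +1.6).
Solve a·Δx + b·Δy = Δh: det = (-65)·35 − (-240)·245 = 56525.
∂h/∂x = [(-2.0)·35 − (+1.6)·245] / 56525 = -0.008173
∂h/∂y = [(-65)·(+1.6) − (-240)·(-2.0)] / 56525 = -0.01033
Flow direction (−∇h) has components (+0.008173 E, +0.01033 N).
Azimuth = atan2(E, N) = atan2(+0.008173, +0.01033) = 38.3° ≈ 038°.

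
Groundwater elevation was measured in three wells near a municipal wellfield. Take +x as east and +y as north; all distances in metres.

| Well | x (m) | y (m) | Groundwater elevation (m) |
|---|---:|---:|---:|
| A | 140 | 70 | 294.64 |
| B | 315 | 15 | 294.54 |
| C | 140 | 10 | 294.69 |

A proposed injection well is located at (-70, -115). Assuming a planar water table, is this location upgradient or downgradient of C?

With h = a·x + b·y + c and A as origin, the differences give:
  175·a + (-55)·b = -0.10
  0·a + (-60)·b = +0.05
Eliminate b (×(-60) and ×(-55), subtract): -10500·a = 8.750 → a = ∂h/∂x = -0.0008333
Back-substitute: b = ∂h/∂y = -0.0008333.
Head at (-70, -115) = 294.64 + (-0.0008333)·(-210) + (-0.0008333)·(-185) = 294.97 m.
That is higher than the 294.69 m at C, so the point is upgradient.

upgradient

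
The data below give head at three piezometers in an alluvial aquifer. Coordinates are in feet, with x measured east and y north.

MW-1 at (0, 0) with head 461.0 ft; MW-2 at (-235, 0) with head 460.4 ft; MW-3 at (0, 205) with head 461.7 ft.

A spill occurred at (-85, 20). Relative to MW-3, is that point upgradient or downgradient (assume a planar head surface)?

downgradient

∂h/∂x = (460.4 − 461.0) / (-235 − 0) = +0.002553
∂h/∂y = (461.7 − 461.0) / (205 − 0) = +0.003415
Head at (-85, 20) = 461.0 + (+0.002553)·(-85) + (+0.003415)·(20) = 460.85 ft.
That is lower than the 461.7 ft at MW-3, so the point is downgradient.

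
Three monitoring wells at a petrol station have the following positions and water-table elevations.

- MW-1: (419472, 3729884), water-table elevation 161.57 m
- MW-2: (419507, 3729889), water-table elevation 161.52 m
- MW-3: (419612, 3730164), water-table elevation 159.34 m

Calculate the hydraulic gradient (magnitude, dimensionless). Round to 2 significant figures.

With h = a·x + b·y + c and MW-1 as origin, the differences give:
  35·a + 5·b = -0.05
  140·a + 280·b = -2.23
Eliminate b (×280 and ×5, subtract): 9100·a = -2.850 → a = ∂h/∂x = -0.0003132
Back-substitute: b = ∂h/∂y = -0.007808.
|∇h| = √(-0.0003132² + -0.007808²) = 0.007814

0.0078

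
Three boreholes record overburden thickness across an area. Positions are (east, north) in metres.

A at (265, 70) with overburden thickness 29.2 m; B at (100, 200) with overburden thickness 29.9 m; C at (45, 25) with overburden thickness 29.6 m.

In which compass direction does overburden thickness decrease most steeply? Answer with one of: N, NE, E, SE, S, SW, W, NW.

Taking A as reference: B−A = (-165, 130, +0.7); C−A = (-220, -45, +0.4).
Determinant of the coordinate differences = (-165)·(-45) − (-220)·130 = 36025.
∂d/∂x = [(+0.7)·(-45) − (+0.4)·130] / 36025 = -0.002318
∂d/∂y = [(-165)·(+0.4) − (-220)·(+0.7)] / 36025 = +0.002443
Steepest decrease is along −∇f = (+0.002318 E, -0.002443 N) → southeast.

SE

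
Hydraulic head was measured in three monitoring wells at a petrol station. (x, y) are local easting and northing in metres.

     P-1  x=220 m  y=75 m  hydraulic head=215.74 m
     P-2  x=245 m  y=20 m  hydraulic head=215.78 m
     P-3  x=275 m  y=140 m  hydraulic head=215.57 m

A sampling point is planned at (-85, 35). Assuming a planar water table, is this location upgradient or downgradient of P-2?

With h = a·x + b·y + c and P-1 as origin, the differences give:
  25·a + (-55)·b = +0.04
  55·a + 65·b = -0.17
Eliminate b (×65 and ×(-55), subtract): 4650·a = -6.750 → a = ∂h/∂x = -0.001452
Back-substitute: b = ∂h/∂y = -0.001387.
Head at (-85, 35) = 215.74 + (-0.001452)·(-305) + (-0.001387)·(-40) = 216.24 m.
That is higher than the 215.78 m at P-2, so the point is upgradient.

upgradient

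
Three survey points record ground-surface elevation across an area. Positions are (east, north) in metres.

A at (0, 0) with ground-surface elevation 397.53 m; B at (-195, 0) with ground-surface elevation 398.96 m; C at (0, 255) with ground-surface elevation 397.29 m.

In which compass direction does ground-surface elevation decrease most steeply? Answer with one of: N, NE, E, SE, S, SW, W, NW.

∂z/∂x = (398.96 − 397.53) / (-195 − 0) = -0.007333
∂z/∂y = (397.29 − 397.53) / (255 − 0) = -0.0009412
Steepest decrease is along −∇f = (+0.007333 E, +0.0009412 N) → east.

E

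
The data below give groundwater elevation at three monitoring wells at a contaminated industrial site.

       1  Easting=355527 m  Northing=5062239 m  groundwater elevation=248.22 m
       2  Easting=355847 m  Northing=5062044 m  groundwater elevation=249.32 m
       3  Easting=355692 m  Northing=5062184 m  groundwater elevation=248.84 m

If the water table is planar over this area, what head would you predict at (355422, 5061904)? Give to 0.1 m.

Differences from 1: to 2 (Δx, Δy, Δh) = (320, -195, +1.10); to 3 = (165, -55, +0.62).
Determinant of the coordinate differences = 320·(-55) − 165·(-195) = 14575.
∂h/∂x = [(+1.10)·(-55) − (+0.62)·(-195)] / 14575 = +0.004144
∂h/∂y = [320·(+0.62) − 165·(+1.10)] / 14575 = +0.001160
h(355422, 5061904) = 248.22 + (+0.004144)·(-105) + (+0.001160)·(-335) = 248.22 -0.435 -0.388 = 247.396 m.

247.4 m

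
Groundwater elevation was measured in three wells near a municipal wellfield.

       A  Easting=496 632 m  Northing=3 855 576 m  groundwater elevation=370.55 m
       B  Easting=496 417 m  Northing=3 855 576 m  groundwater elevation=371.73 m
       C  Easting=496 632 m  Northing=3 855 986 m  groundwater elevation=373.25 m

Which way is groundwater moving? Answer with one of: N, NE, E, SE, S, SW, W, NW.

∂h/∂x = (371.73 − 370.55) / (496417 − 496632) = -0.005488
∂h/∂y = (373.25 − 370.55) / (3855986 − 3855576) = +0.006585
Flow = −∇h = (+0.005488 east, -0.006585 north), which points southeast.

SE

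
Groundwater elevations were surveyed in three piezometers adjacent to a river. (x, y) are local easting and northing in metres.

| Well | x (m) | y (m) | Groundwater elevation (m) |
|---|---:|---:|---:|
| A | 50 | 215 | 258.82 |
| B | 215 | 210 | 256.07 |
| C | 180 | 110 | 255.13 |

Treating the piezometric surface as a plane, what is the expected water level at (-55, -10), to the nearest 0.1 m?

Differences from A: to B (Δx, Δy, Δh) = (165, -5, -2.75); to C = (130, -105, -3.69).
Solve a·Δx + b·Δy = Δh: det = 165·(-105) − 130·(-5) = -16675.
∂h/∂x = [(-2.75)·(-105) − (-3.69)·(-5)] / -16675 = -0.01621
∂h/∂y = [165·(-3.69) − 130·(-2.75)] / -16675 = +0.01507
h(-55, -10) = 258.82 + (-0.01621)·(-105) + (+0.01507)·(-225) = 258.82 +1.702 -3.392 = 257.131 m.

257.1 m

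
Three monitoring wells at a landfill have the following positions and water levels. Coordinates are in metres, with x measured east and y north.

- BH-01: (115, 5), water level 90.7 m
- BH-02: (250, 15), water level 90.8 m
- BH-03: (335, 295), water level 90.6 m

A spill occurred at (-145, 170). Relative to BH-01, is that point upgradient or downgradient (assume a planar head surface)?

Differences from BH-01: to BH-02 (Δx, Δy, Δh) = (135, 10, +0.1); to BH-03 = (220, 290, -0.1).
Solve a·Δx + b·Δy = Δh: det = 135·290 − 220·10 = 36950.
∂h/∂x = [(+0.1)·290 − (-0.1)·10] / 36950 = +0.0008119
∂h/∂y = [135·(-0.1) − 220·(+0.1)] / 36950 = -0.0009608
Head at (-145, 170) = 90.7 + (+0.0008119)·(-260) + (-0.0009608)·(165) = 90.33 m.
That is lower than the 90.7 m at BH-01, so the point is downgradient.

downgradient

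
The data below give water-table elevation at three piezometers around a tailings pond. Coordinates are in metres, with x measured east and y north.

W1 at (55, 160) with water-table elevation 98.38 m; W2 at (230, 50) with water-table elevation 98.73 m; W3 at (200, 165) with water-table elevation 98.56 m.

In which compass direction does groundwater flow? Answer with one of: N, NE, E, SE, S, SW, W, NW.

With h = a·x + b·y + c and W1 as origin, the differences give:
  175·a + (-110)·b = +0.35
  145·a + 5·b = +0.18
Eliminate b (×5 and ×(-110), subtract): 16825·a = 21.550 → a = ∂h/∂x = +0.001281
Back-substitute: b = ∂h/∂y = -0.001144.
Flow = −∇h = (-0.001281 east, +0.001144 north), which points northwest.

NW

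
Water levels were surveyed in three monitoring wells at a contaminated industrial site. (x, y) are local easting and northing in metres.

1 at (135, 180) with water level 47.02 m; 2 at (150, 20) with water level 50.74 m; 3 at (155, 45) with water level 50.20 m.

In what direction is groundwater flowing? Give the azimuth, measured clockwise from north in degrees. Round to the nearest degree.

With h = a·x + b·y + c and 1 as origin, the differences give:
  15·a + (-160)·b = +3.72
  20·a + (-135)·b = +3.18
Eliminate b (×(-135) and ×(-160), subtract): 1175·a = 6.600 → a = ∂h/∂x = +0.005617
Back-substitute: b = ∂h/∂y = -0.02272.
Flow direction (−∇h) has components (-0.005617 E, +0.02272 N).
Azimuth = atan2(E, N) = atan2(-0.005617, +0.02272) = 346.1° ≈ 346°.

346°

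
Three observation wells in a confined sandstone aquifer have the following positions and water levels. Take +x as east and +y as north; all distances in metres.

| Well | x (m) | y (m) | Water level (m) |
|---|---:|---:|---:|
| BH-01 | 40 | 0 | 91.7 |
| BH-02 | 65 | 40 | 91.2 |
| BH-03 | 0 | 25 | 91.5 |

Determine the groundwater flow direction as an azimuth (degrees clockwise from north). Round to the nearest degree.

010°

Taking BH-01 as reference: BH-02−BH-01 = (25, 40, -0.5); BH-03−BH-01 = (-40, 25, -0.2).
Determinant of the coordinate differences = 25·25 − (-40)·40 = 2225.
∂h/∂x = [(-0.5)·25 − (-0.2)·40] / 2225 = -0.002022
∂h/∂y = [25·(-0.2) − (-40)·(-0.5)] / 2225 = -0.01124
Flow direction (−∇h) has components (+0.002022 E, +0.01124 N).
Azimuth = atan2(E, N) = atan2(+0.002022, +0.01124) = 10.2° ≈ 010°.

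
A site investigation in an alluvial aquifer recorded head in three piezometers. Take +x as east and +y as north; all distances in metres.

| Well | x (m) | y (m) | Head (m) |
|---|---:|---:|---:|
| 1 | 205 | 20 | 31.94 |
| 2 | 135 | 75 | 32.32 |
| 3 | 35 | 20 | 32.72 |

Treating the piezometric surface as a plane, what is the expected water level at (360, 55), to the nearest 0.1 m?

31.3 m

With h = a·x + b·y + c and 1 as origin, the differences give:
  (-70)·a + 55·b = +0.38
  (-170)·a + 0·b = +0.78
Eliminate b (×0 and ×55, subtract): 9350·a = -42.900 → a = ∂h/∂x = -0.004588
Back-substitute: b = ∂h/∂y = +0.001070.
h(360, 55) = 31.94 + (-0.004588)·(155) + (+0.001070)·(35) = 31.94 -0.711 +0.037 = 31.266 m.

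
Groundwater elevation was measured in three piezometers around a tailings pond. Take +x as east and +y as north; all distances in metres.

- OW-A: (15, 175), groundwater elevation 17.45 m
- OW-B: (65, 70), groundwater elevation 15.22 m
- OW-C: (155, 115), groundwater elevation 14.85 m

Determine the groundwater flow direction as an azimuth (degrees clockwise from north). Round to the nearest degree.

Taking OW-A as reference: OW-B−OW-A = (50, -105, -2.23); OW-C−OW-A = (140, -60, -2.60).
Solve a·Δx + b·Δy = Δh: det = 50·(-60) − 140·(-105) = 11700.
∂h/∂x = [(-2.23)·(-60) − (-2.60)·(-105)] / 11700 = -0.01190
∂h/∂y = [50·(-2.60) − 140·(-2.23)] / 11700 = +0.01557
Flow direction (−∇h) has components (+0.01190 E, -0.01557 N).
Azimuth = atan2(E, N) = atan2(+0.01190, -0.01557) = 142.6° ≈ 143°.

143°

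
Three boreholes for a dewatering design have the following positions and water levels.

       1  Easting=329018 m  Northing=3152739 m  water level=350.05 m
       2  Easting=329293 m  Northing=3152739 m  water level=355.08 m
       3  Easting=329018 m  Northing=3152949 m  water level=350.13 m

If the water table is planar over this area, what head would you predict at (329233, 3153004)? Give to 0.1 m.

∂h/∂x = (355.08 − 350.05) / (329293 − 329018) = +0.01829
∂h/∂y = (350.13 − 350.05) / (3152949 − 3152739) = +0.0003810
h(329233, 3153004) = 350.05 + (+0.01829)·(215) + (+0.0003810)·(265) = 350.05 +3.933 +0.101 = 354.083 m.

354.1 m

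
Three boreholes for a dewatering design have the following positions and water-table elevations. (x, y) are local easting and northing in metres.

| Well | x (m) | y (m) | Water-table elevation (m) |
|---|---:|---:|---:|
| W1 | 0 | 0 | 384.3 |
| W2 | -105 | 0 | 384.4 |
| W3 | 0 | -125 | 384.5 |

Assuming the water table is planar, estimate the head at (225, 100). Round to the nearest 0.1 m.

∂h/∂x = (384.4 − 384.3) / (-105 − 0) = -0.0009524
∂h/∂y = (384.5 − 384.3) / (-125 − 0) = -0.001600
h(225, 100) = 384.3 + (-0.0009524)·(225) + (-0.001600)·(100) = 384.3 -0.214 -0.160 = 383.926 m.

383.9 m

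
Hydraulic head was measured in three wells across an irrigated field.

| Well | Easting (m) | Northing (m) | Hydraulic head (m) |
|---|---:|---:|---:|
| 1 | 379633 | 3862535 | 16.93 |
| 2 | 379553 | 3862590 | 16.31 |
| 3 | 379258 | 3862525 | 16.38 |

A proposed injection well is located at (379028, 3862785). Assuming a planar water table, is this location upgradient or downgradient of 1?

Three-point gradient (reference 1): Δ to 2 = (-80, 55, -0.62), Δ to 3 = (-375, -10, -0.55).
∂h/∂x = +0.001701, ∂h/∂y = -0.008798 (det = 21425).
Head at (379028, 3862785) = 16.93 + (+0.001701)·(-605) + (-0.008798)·(250) = 13.70 m.
That is lower than the 16.93 m at 1, so the point is downgradient.

downgradient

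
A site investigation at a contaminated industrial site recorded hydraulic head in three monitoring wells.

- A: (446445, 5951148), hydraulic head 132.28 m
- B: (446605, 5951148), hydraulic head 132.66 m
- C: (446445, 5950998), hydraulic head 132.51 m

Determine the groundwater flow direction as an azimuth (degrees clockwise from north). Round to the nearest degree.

∂h/∂x = (132.66 − 132.28) / (446605 − 446445) = +0.002375
∂h/∂y = (132.51 − 132.28) / (5950998 − 5951148) = -0.001533
Flow direction (−∇h) has components (-0.002375 E, +0.001533 N).
Azimuth = atan2(E, N) = atan2(-0.002375, +0.001533) = 302.8° ≈ 303°.

303°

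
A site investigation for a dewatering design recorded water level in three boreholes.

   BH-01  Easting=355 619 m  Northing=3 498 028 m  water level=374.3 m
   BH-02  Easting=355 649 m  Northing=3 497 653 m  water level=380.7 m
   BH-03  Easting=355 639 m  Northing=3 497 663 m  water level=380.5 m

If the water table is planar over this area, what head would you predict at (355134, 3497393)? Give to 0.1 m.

383.4 m

Three-point gradient (reference BH-01): Δ to BH-02 = (30, -375, +6.4), Δ to BH-03 = (20, -365, +6.2).
∂h/∂x = +0.003188, ∂h/∂y = -0.01681 (det = -3450).
h(355134, 3497393) = 374.3 + (+0.003188)·(-485) + (-0.01681)·(-635) = 374.3 -1.546 +10.675 = 383.429 m.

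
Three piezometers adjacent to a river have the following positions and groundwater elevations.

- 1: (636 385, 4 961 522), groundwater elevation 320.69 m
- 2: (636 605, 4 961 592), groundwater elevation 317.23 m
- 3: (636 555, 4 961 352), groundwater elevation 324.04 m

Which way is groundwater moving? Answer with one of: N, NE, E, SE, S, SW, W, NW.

N

Three-point gradient (reference 1): Δ to 2 = (220, 70, -3.46), Δ to 3 = (170, -170, +3.35).
∂h/∂x = -0.007174, ∂h/∂y = -0.02688 (det = -49300).
Flow = −∇h = (+0.007174 east, +0.02688 north), which points north.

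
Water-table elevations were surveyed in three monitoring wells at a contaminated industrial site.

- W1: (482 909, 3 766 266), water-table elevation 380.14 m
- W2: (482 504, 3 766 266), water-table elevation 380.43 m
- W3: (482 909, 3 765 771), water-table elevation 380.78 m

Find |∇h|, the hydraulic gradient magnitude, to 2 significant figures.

0.0015

∂h/∂x = (380.43 − 380.14) / (482504 − 482909) = -0.0007160
∂h/∂y = (380.78 − 380.14) / (3765771 − 3766266) = -0.001293
|∇h| = √(-0.0007160² + -0.001293²) = 0.001478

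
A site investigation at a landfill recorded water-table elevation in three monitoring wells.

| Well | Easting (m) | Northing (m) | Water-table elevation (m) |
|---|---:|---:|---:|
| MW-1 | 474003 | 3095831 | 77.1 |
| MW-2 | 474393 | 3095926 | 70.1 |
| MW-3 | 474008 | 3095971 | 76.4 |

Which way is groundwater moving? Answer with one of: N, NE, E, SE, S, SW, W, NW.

Differences from MW-1: to MW-2 (Δx, Δy, Δh) = (390, 95, -7.0); to MW-3 = (5, 140, -0.7).
Solve a·Δx + b·Δy = Δh: det = 390·140 − 5·95 = 54125.
∂h/∂x = [(-7.0)·140 − (-0.7)·95] / 54125 = -0.01688
∂h/∂y = [390·(-0.7) − 5·(-7.0)] / 54125 = -0.004397
Flow = −∇h = (+0.01688 east, +0.004397 north), which points east.

E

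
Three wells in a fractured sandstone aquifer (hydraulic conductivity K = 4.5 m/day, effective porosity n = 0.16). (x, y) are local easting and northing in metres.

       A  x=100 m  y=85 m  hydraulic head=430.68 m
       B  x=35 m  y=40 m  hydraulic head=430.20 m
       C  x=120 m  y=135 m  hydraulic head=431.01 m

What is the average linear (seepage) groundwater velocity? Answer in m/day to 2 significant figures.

0.18 m/day

Three-point gradient (reference A): Δ to B = (-65, -45, -0.48), Δ to C = (20, 50, +0.33).
∂h/∂x = +0.003894, ∂h/∂y = +0.005043 (det = -2350).
|∇h| = √(0.003894² + 0.005043²) = 0.006371
Seepage velocity v = K·i/n = 4.5 × 0.006371 / 0.16 = 0.1792 m/day.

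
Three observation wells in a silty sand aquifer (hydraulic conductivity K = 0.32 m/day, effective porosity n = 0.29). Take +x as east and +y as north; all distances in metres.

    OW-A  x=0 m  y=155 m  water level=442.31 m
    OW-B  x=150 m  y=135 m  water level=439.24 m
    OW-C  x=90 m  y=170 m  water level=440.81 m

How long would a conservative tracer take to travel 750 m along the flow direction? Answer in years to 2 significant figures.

82 years

With h = a·x + b·y + c and OW-A as origin, the differences give:
  150·a + (-20)·b = -3.07
  90·a + 15·b = -1.50
Eliminate b (×15 and ×(-20), subtract): 4050·a = -76.050 → a = ∂h/∂x = -0.01878
Back-substitute: b = ∂h/∂y = +0.01267.
|∇h| = √(-0.01878² + 0.01267²) = 0.02265
Seepage velocity v = K·i/n = 0.32 × 0.02265 / 0.29 = 0.02499 m/day.
t = 750 / 0.02499 = 3.001e+04 days = 82.2 years.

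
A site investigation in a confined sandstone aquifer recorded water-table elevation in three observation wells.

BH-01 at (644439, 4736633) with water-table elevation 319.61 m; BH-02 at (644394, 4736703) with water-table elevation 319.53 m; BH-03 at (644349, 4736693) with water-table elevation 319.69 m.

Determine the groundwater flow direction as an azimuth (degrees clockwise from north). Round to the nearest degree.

With h = a·x + b·y + c and BH-01 as origin, the differences give:
  (-45)·a + 70·b = -0.08
  (-90)·a + 60·b = +0.08
Eliminate b (×60 and ×70, subtract): 3600·a = -10.400 → a = ∂h/∂x = -0.002889
Back-substitute: b = ∂h/∂y = -0.003000.
Flow direction (−∇h) has components (+0.002889 E, +0.003000 N).
Azimuth = atan2(E, N) = atan2(+0.002889, +0.003000) = 43.9° ≈ 044°.

044°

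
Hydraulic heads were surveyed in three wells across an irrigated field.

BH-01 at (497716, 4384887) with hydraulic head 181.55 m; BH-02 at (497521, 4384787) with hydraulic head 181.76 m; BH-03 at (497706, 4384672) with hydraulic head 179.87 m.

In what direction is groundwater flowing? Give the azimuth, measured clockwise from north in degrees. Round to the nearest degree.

147°

Taking BH-01 as reference: BH-02−BH-01 = (-195, -100, +0.21); BH-03−BH-01 = (-10, -215, -1.68).
Determinant of the coordinate differences = (-195)·(-215) − (-10)·(-100) = 40925.
∂h/∂x = [(+0.21)·(-215) − (-1.68)·(-100)] / 40925 = -0.005208
∂h/∂y = [(-195)·(-1.68) − (-10)·(+0.21)] / 40925 = +0.008056
Flow direction (−∇h) has components (+0.005208 E, -0.008056 N).
Azimuth = atan2(E, N) = atan2(+0.005208, -0.008056) = 147.1° ≈ 147°.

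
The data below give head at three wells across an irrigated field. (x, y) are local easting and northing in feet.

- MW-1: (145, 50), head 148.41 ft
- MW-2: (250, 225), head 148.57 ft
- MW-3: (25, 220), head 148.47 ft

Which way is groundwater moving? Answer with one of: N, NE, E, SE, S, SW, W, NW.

SW

Three-point gradient (reference MW-1): Δ to MW-2 = (105, 175, +0.16), Δ to MW-3 = (-120, 170, +0.06).
∂h/∂x = +0.0004299, ∂h/∂y = +0.0006564 (det = 38850).
Flow = −∇h = (-0.0004299 east, -0.0006564 north), which points southwest.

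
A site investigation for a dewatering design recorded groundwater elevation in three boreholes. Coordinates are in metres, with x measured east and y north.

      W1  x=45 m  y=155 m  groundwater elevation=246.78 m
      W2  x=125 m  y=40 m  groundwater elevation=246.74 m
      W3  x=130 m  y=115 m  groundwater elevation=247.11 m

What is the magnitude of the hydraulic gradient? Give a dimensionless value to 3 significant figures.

0.00753

With h = a·x + b·y + c and W1 as origin, the differences give:
  80·a + (-115)·b = -0.04
  85·a + (-40)·b = +0.33
Eliminate b (×(-40) and ×(-115), subtract): 6575·a = 39.550 → a = ∂h/∂x = +0.006015
Back-substitute: b = ∂h/∂y = +0.004532.
|∇h| = √(0.006015² + 0.004532²) = 0.007531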